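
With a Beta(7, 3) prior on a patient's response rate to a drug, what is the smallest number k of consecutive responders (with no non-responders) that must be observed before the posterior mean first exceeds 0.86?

After k responders and 0 non-responders the posterior is Beta(7+k, 3), with mean (7+k)/(7+3+k).
Set (7+k)/(10+k) > 0.86 and solve: k > (0.86·10 − 7)/(1 − 0.86) = 11.429.
The smallest integer exceeding 11.429 is 12.

k = 12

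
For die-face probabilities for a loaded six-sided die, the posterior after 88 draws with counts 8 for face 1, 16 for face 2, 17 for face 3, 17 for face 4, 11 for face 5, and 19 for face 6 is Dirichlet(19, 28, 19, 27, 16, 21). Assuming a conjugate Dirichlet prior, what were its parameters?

For a Dirichlet(α) prior with multinomial counts c, the posterior is Dirichlet(α + c) componentwise.
Subtract each count from the matching posterior parameter: 19−8=11, 28−16=12, 19−17=2, 27−17=10, 16−11=5, 21−19=2.

Dirichlet(11, 12, 2, 10, 5, 2)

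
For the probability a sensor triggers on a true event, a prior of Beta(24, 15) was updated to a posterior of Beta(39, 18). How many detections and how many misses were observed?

15 detections and 3 misses

Under Beta–binomial conjugacy the posterior parameters are (α+s, β+f).
So s = 39 − 24 = 15 and f = 18 − 15 = 3.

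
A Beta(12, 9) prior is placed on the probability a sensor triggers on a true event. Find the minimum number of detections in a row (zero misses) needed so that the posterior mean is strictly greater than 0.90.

k = 70

After k detections and 0 misses the posterior is Beta(12+k, 9), with mean (12+k)/(12+9+k).
Set (12+k)/(21+k) > 0.90 and solve: k > (0.90·21 − 12)/(1 − 0.90) = 69.000.
The smallest integer exceeding 69.000 is 70.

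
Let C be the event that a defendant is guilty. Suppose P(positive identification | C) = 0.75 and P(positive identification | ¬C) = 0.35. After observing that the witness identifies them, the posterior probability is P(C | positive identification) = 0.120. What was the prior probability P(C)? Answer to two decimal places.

Bayes' rule in odds form gives O(C|E) = O(C)·[P(E|C)/P(E|¬C)], hence O(C) = O(C|E)/LR.
Posterior odds = 0.120/(1−0.120) = 0.1364. LR = 0.75/0.35 = 2.1429.
Prior odds = 0.1364/2.1429 = 0.0637, so P(C) = 0.0637/(1+0.0637) ≈ 0.06.

P(C) = 0.06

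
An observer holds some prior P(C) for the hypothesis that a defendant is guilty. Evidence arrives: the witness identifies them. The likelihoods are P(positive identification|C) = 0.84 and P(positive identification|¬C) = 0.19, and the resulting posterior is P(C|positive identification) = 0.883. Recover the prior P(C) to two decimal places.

Bayes' rule in odds form gives O(C|E) = O(C)·[P(E|C)/P(E|¬C)], hence O(C) = O(C|E)/LR.
Posterior odds = 0.883/(1−0.883) = 7.5470. LR = 0.84/0.19 = 4.4211.
Prior odds = 7.5470/4.4211 = 1.7070, so P(C) = 1.7070/(1+1.7070) ≈ 0.63.

P(C) = 0.63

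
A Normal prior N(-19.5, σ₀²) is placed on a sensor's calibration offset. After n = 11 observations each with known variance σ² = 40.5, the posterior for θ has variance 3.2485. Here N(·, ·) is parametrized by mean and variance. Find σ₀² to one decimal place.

Posterior precision equals prior precision plus data precision: 1/σ_n² = 1/σ₀² + n/σ².
So 1/σ₀² = 1/3.2485 − 11/40.5 = 0.307834 − 0.271605 = 0.036229.
Hence σ₀² = 1/0.036229 ≈ 27.6.

σ₀² = 27.6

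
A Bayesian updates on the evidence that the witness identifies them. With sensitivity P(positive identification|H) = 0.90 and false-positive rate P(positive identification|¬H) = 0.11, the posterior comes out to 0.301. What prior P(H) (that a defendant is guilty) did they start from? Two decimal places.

P(H) = 0.05

In odds form, posterior odds = prior odds × likelihood ratio, so prior odds = posterior odds ÷ LR.
Posterior odds = 0.301/(1−0.301) = 0.4306. LR = 0.90/0.11 = 8.1818.
Prior odds = 0.4306/8.1818 = 0.0526, so P(H) = 0.0526/(1+0.0526) ≈ 0.05.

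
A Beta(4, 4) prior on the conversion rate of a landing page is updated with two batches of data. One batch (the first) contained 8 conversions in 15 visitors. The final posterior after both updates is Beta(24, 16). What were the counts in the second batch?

12 conversions and 5 bounces

Because Beta–binomial updating is additive in the counts, the combined data contributed (α_post−α_prior, β_post−β_prior) successes and failures.
Total across both batches: 24−4=20 conversions, 16−4=12 bounces.
Subtract the first batch: 20−8=12 conversions and 12−7=5 bounces.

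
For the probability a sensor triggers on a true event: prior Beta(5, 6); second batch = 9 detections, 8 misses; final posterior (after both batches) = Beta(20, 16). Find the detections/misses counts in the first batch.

6 detections and 2 misses

Sequential conjugate updates are equivalent to a single update on the pooled data, so total successes = posterior α − prior α and total failures = posterior β − prior β.
Total across both batches: 20−5=15 detections, 16−6=10 misses.
Subtract the second batch: 15−9=6 detections and 10−8=2 misses.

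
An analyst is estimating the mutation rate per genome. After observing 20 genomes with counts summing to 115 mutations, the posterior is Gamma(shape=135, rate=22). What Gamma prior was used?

Gamma(shape=20, rate=2)

A Gamma(α, β) prior (rate parametrization) on a Poisson rate with n observations summing to S gives posterior Gamma(α+S, β+n).
So α = 135 − 115 = 20 and β = 22 − 20 = 2.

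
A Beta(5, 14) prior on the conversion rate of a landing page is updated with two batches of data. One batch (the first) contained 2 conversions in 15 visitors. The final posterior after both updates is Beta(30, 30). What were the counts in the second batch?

Sequential conjugate updates are equivalent to a single update on the pooled data, so total successes = posterior α − prior α and total failures = posterior β − prior β.
Total across both batches: 30−5=25 conversions, 30−14=16 bounces.
Subtract the first batch: 25−2=23 conversions and 16−13=3 bounces.

23 conversions and 3 bounces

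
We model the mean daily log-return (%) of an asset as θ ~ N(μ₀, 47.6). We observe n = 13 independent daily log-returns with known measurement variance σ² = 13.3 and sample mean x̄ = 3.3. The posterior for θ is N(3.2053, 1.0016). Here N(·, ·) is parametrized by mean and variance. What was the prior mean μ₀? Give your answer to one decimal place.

With known observation variance, the Normal–Normal posterior has precision τ_n = τ₀ + n/σ² and mean μ_n = (τ₀μ₀ + (n/σ²)x̄)/τ_n.
Here τ₀ = 1/47.6 = 0.021008 and τ_data = 13/13.3 = 0.977444, so τ_n = 0.998452.
Rearranging for μ₀: μ₀ = (μ_n·τ_n − τ_data·x̄)/τ₀ = (3.2053·0.998452 − 0.977444·3.3) / 0.021008 = -0.025227/0.021008 ≈ -1.2.

μ₀ = -1.2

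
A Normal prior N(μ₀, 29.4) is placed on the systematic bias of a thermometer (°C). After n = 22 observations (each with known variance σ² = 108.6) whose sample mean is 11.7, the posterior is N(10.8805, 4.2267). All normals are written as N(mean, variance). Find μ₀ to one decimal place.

μ₀ = 6.0

The posterior mean is a precision-weighted average: μ_n = (τ₀μ₀ + τ_data·x̄)/(τ₀+τ_data), with τ₀=1/σ₀² and τ_data=n/σ².
Here τ₀ = 1/29.4 = 0.034014 and τ_data = 22/108.6 = 0.202578, so τ_n = 0.236592.
Rearranging for μ₀: μ₀ = (μ_n·τ_n − τ_data·x̄)/τ₀ = (10.8805·0.236592 − 0.202578·11.7) / 0.034014 = 0.204077/0.034014 ≈ 6.0.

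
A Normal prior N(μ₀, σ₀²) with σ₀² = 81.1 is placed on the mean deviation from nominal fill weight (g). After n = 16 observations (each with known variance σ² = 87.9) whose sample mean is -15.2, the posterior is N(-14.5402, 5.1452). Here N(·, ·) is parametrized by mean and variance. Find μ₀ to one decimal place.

The posterior mean is a precision-weighted average: μ_n = (τ₀μ₀ + τ_data·x̄)/(τ₀+τ_data), with τ₀=1/σ₀² and τ_data=n/σ².
Here τ₀ = 1/81.1 = 0.012330 and τ_data = 16/87.9 = 0.182025, so τ_n = 0.194355.
Rearranging for μ₀: μ₀ = (μ_n·τ_n − τ_data·x̄)/τ₀ = (-14.5402·0.194355 − 0.182025·-15.2) / 0.012330 = -0.059181/0.012330 ≈ -4.8.

μ₀ = -4.8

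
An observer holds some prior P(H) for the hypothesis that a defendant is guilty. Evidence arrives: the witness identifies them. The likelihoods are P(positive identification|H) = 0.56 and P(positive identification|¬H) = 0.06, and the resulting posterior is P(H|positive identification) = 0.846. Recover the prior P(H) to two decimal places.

P(H) = 0.37

Bayes' rule in odds form gives O(H|E) = O(H)·[P(E|H)/P(E|¬H)], hence O(H) = O(H|E)/LR.
Posterior odds = 0.846/(1−0.846) = 5.4935. LR = 0.56/0.06 = 9.3333.
Prior odds = 5.4935/9.3333 = 0.5886, so P(H) = 0.5886/(1+0.5886) ≈ 0.37.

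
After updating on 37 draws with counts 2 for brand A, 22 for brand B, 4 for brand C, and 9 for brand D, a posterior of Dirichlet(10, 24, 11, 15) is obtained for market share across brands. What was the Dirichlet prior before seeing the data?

Dirichlet(8, 2, 7, 6)

For a Dirichlet(α) prior with multinomial counts c, the posterior is Dirichlet(α + c) componentwise.
Subtract each count from the matching posterior parameter: 10−2=8, 24−22=2, 11−4=7, 15−9=6.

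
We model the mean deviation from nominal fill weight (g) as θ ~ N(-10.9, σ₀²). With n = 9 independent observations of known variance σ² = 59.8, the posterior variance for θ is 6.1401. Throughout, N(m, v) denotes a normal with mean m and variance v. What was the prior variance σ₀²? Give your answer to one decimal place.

σ₀² = 80.9

For the Normal–Normal model with known σ², precisions add: τ_n = τ₀ + n/σ².
So 1/σ₀² = 1/6.1401 − 9/59.8 = 0.162864 − 0.150502 = 0.012362.
Hence σ₀² = 1/0.012362 ≈ 80.9.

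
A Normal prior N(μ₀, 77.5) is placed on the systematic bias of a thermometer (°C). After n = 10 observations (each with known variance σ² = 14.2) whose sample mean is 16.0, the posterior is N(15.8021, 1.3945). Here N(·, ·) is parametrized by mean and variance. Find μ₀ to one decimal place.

μ₀ = 5.0

With known observation variance, the Normal–Normal posterior has precision τ_n = τ₀ + n/σ² and mean μ_n = (τ₀μ₀ + (n/σ²)x̄)/τ_n.
Here τ₀ = 1/77.5 = 0.012903 and τ_data = 10/14.2 = 0.704225, so τ_n = 0.717128.
Rearranging for μ₀: μ₀ = (μ_n·τ_n − τ_data·x̄)/τ₀ = (15.8021·0.717128 − 0.704225·16.0) / 0.012903 = 0.064528/0.012903 ≈ 5.0.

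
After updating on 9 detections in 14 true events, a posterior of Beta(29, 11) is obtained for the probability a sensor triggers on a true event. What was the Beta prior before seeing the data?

Beta is conjugate to the binomial likelihood: posterior = Beta(α+s, β+f).
Subtract the data counts: 29−9=20, 11−5=6.

Beta(20, 6)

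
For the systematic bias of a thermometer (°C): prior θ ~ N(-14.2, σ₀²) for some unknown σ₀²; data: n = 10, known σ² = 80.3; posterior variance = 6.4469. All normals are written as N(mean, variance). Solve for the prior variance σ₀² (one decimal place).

Posterior precision equals prior precision plus data precision: 1/σ_n² = 1/σ₀² + n/σ².
So 1/σ₀² = 1/6.4469 − 10/80.3 = 0.155113 − 0.124533 = 0.030580.
Hence σ₀² = 1/0.030580 ≈ 32.7.

σ₀² = 32.7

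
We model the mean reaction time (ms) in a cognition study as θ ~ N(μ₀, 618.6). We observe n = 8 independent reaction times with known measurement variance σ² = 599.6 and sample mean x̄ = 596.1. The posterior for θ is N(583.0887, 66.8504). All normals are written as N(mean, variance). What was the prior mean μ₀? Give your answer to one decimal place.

μ₀ = 475.7

The posterior mean is a precision-weighted average: μ_n = (τ₀μ₀ + τ_data·x̄)/(τ₀+τ_data), with τ₀=1/σ₀² and τ_data=n/σ².
Here τ₀ = 1/618.6 = 0.001617 and τ_data = 8/599.6 = 0.013342, so τ_n = 0.014959.
Rearranging for μ₀: μ₀ = (μ_n·τ_n − τ_data·x̄)/τ₀ = (583.0887·0.014959 − 0.013342·596.1) / 0.001617 = 0.769258/0.001617 ≈ 475.7.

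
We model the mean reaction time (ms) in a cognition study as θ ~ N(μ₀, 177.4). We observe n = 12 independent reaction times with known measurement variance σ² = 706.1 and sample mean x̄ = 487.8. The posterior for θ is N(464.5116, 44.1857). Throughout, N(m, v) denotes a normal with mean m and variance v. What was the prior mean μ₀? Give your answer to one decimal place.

μ₀ = 394.3

With known observation variance, the Normal–Normal posterior has precision τ_n = τ₀ + n/σ² and mean μ_n = (τ₀μ₀ + (n/σ²)x̄)/τ_n.
Here τ₀ = 1/177.4 = 0.005637 and τ_data = 12/706.1 = 0.016995, so τ_n = 0.022632.
Rearranging for μ₀: μ₀ = (μ_n·τ_n − τ_data·x̄)/τ₀ = (464.5116·0.022632 − 0.016995·487.8) / 0.005637 = 2.222666/0.005637 ≈ 394.3.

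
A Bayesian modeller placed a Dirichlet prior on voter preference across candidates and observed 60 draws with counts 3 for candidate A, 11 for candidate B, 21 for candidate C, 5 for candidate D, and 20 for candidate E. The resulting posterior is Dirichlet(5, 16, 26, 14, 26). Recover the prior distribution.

For a Dirichlet(α) prior with multinomial counts c, the posterior is Dirichlet(α + c) componentwise.
Subtract each count from the matching posterior parameter: 5−3=2, 16−11=5, 26−21=5, 14−5=9, 26−20=6.

Dirichlet(2, 5, 5, 9, 6)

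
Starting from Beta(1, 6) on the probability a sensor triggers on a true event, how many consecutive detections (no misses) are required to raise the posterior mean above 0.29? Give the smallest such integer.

k = 2

After k detections and 0 misses the posterior is Beta(1+k, 6), with mean (1+k)/(1+6+k).
Set (1+k)/(7+k) > 0.29 and solve: k > (0.29·7 − 1)/(1 − 0.29) = 1.451.
The smallest integer exceeding 1.451 is 2.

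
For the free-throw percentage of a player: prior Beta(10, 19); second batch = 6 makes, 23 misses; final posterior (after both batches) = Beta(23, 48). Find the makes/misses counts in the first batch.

Because Beta–binomial updating is additive in the counts, the combined data contributed (α_post−α_prior, β_post−β_prior) successes and failures.
Total across both batches: 23−10=13 makes, 48−19=29 misses.
Subtract the second batch: 13−6=7 makes and 29−23=6 misses.

7 makes and 6 misses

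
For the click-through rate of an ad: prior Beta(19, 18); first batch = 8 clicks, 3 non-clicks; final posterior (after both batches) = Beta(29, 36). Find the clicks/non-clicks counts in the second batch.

2 clicks and 15 non-clicks

Sequential conjugate updates are equivalent to a single update on the pooled data, so total successes = posterior α − prior α and total failures = posterior β − prior β.
Total across both batches: 29−19=10 clicks, 36−18=18 non-clicks.
Subtract the first batch: 10−8=2 clicks and 18−3=15 non-clicks.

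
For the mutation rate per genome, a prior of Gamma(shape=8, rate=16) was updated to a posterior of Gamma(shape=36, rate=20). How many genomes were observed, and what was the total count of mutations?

Gamma–Poisson conjugacy: posterior shape = α + Σxᵢ, posterior rate = β + n.
Matching: Σxᵢ = 36 − 8 = 28 and n = 20 − 16 = 4.

n = 4 genomes with total 28 mutations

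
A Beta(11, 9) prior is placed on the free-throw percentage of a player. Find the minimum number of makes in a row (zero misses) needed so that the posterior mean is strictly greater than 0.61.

After k makes and 0 misses the posterior is Beta(11+k, 9), with mean (11+k)/(11+9+k).
Set (11+k)/(20+k) > 0.61 and solve: k > (0.61·20 − 11)/(1 − 0.61) = 3.077.
The smallest integer exceeding 3.077 is 4.

k = 4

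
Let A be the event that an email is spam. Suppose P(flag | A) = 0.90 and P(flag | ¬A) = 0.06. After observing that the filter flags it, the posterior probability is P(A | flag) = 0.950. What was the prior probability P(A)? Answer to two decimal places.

P(A) = 0.56

In odds form, posterior odds = prior odds × likelihood ratio, so prior odds = posterior odds ÷ LR.
Posterior odds = 0.950/(1−0.950) = 19.0000. LR = 0.90/0.06 = 15.0000.
Prior odds = 19.0000/15.0000 = 1.2667, so P(A) = 1.2667/(1+1.2667) ≈ 0.56.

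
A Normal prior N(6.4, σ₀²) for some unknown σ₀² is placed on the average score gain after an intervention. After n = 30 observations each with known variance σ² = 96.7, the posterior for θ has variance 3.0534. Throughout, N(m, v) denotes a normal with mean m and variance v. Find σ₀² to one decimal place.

σ₀² = 57.9

For the Normal–Normal model with known σ², precisions add: τ_n = τ₀ + n/σ².
So 1/σ₀² = 1/3.0534 − 30/96.7 = 0.327504 − 0.310238 = 0.017266.
Hence σ₀² = 1/0.017266 ≈ 57.9.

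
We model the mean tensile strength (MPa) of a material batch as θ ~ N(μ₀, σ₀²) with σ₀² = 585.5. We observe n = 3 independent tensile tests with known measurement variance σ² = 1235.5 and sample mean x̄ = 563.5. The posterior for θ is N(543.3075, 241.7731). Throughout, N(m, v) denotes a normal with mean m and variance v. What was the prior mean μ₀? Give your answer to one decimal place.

μ₀ = 514.6

The posterior mean is a precision-weighted average: μ_n = (τ₀μ₀ + τ_data·x̄)/(τ₀+τ_data), with τ₀=1/σ₀² and τ_data=n/σ².
Here τ₀ = 1/585.5 = 0.001708 and τ_data = 3/1235.5 = 0.002428, so τ_n = 0.004136.
Rearranging for μ₀: μ₀ = (μ_n·τ_n − τ_data·x̄)/τ₀ = (543.3075·0.004136 − 0.002428·563.5) / 0.001708 = 0.878942/0.001708 ≈ 514.6.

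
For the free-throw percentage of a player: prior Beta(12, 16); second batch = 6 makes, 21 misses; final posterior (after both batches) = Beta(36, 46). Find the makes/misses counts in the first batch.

Because Beta–binomial updating is additive in the counts, the combined data contributed (α_post−α_prior, β_post−β_prior) successes and failures.
Total across both batches: 36−12=24 makes, 46−16=30 misses.
Subtract the second batch: 24−6=18 makes and 30−21=9 misses.

18 makes and 9 misses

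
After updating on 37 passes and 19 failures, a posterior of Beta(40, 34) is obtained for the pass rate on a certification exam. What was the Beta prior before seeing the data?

Beta(3, 15)

Under Beta–binomial conjugacy the posterior parameters are (a+s, b+f).
Subtract the data counts: 40−37=3, 34−19=15.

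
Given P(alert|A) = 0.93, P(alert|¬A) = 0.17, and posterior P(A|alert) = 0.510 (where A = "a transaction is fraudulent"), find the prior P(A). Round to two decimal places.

In odds form, posterior odds = prior odds × likelihood ratio, so prior odds = posterior odds ÷ LR.
Posterior odds = 0.510/(1−0.510) = 1.0408. LR = 0.93/0.17 = 5.4706.
Prior odds = 1.0408/5.4706 = 0.1903, so P(A) = 0.1903/(1+0.1903) ≈ 0.16.

P(A) = 0.16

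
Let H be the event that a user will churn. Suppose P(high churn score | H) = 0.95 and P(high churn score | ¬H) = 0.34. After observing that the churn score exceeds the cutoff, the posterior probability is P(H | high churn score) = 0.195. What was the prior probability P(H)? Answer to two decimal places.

Bayes' rule in odds form gives O(H|E) = O(H)·[P(E|H)/P(E|¬H)], hence O(H) = O(H|E)/LR.
Posterior odds = 0.195/(1−0.195) = 0.2422. LR = 0.95/0.34 = 2.7941.
Prior odds = 0.2422/2.7941 = 0.0867, so P(H) = 0.0867/(1+0.0867) ≈ 0.08.

P(H) = 0.08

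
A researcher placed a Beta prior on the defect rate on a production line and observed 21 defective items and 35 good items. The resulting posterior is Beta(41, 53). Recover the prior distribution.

Beta(20, 18)

A Beta(a, b) prior with s successes and f failures in binomial data gives a Beta(a+s, b+f) posterior.
So a = 41 − 21 = 20 and b = 53 − 35 = 18.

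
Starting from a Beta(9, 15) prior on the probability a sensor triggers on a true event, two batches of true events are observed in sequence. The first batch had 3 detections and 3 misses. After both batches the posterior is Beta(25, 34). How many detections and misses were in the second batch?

13 detections and 16 misses

Because Beta–binomial updating is additive in the counts, the combined data contributed (α_post−α_prior, β_post−β_prior) successes and failures.
Total across both batches: 25−9=16 detections, 34−15=19 misses.
Subtract the first batch: 16−3=13 detections and 19−3=16 misses.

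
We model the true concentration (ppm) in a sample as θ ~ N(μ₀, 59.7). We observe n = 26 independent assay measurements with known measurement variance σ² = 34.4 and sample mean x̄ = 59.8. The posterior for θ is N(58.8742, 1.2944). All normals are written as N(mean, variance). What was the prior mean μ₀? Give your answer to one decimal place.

With known observation variance, the Normal–Normal posterior has precision τ_n = τ₀ + n/σ² and mean μ_n = (τ₀μ₀ + (n/σ²)x̄)/τ_n.
Here τ₀ = 1/59.7 = 0.016750 and τ_data = 26/34.4 = 0.755814, so τ_n = 0.772564.
Rearranging for μ₀: μ₀ = (μ_n·τ_n − τ_data·x̄)/τ₀ = (58.8742·0.772564 − 0.755814·59.8) / 0.016750 = 0.286410/0.016750 ≈ 17.1.

μ₀ = 17.1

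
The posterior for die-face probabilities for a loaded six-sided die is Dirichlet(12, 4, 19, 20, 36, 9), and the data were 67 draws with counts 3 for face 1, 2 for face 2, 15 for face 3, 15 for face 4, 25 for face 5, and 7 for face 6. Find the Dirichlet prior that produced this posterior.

Dirichlet(9, 2, 4, 5, 11, 2)

For a Dirichlet(α) prior with multinomial counts c, the posterior is Dirichlet(α + c) componentwise.
Subtract each count from the matching posterior parameter: 12−3=9, 4−2=2, 19−15=4, 20−15=5, 36−25=11, 9−7=2.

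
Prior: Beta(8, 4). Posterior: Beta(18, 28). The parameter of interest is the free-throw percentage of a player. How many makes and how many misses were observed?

Under Beta–binomial conjugacy the posterior parameters are (a+s, b+f).
So s = 18 − 8 = 10 and f = 28 − 4 = 24.

10 makes and 24 misses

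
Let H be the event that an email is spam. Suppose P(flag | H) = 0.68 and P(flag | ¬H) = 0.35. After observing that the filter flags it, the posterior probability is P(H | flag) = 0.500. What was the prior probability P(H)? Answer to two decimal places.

In odds form, posterior odds = prior odds × likelihood ratio, so prior odds = posterior odds ÷ LR.
Posterior odds = 0.500/(1−0.500) = 1.0000. LR = 0.68/0.35 = 1.9429.
Prior odds = 1.0000/1.9429 = 0.5147, so P(H) = 0.5147/(1+0.5147) ≈ 0.34.

P(H) = 0.34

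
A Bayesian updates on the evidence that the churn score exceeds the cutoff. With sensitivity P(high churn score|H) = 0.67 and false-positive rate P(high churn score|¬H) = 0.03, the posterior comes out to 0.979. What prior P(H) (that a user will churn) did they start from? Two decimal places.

Bayes' rule in odds form gives O(H|E) = O(H)·[P(E|H)/P(E|¬H)], hence O(H) = O(H|E)/LR.
Posterior odds = 0.979/(1−0.979) = 46.6190. LR = 0.67/0.03 = 22.3333.
Prior odds = 46.6190/22.3333 = 2.0874, so P(H) = 2.0874/(1+2.0874) ≈ 0.68.

P(H) = 0.68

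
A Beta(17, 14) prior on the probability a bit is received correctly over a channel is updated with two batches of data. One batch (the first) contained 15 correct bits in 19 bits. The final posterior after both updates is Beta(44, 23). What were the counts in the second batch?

12 correct bits and 5 errors

Sequential conjugate updates are equivalent to a single update on the pooled data, so total successes = posterior α − prior α and total failures = posterior β − prior β.
Total across both batches: 44−17=27 correct bits, 23−14=9 errors.
Subtract the first batch: 27−15=12 correct bits and 9−4=5 errors.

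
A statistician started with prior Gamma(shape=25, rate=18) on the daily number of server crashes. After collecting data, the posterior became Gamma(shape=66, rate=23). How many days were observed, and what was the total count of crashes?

A Gamma(α, β) prior (rate parametrization) on a Poisson rate with n observations summing to S gives posterior Gamma(α+S, β+n).
Matching: Σxᵢ = 66 − 25 = 41 and n = 23 − 18 = 5.

n = 5 days with total 41 crashes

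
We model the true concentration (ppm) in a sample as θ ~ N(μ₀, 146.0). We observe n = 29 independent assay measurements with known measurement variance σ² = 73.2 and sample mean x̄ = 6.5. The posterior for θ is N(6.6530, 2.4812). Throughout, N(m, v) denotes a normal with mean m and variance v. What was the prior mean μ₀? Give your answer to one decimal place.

μ₀ = 15.5

With known observation variance, the Normal–Normal posterior has precision τ_n = τ₀ + n/σ² and mean μ_n = (τ₀μ₀ + (n/σ²)x̄)/τ_n.
Here τ₀ = 1/146.0 = 0.006849 and τ_data = 29/73.2 = 0.396175, so τ_n = 0.403024.
Rearranging for μ₀: μ₀ = (μ_n·τ_n − τ_data·x̄)/τ₀ = (6.6530·0.403024 − 0.396175·6.5) / 0.006849 = 0.106181/0.006849 ≈ 15.5.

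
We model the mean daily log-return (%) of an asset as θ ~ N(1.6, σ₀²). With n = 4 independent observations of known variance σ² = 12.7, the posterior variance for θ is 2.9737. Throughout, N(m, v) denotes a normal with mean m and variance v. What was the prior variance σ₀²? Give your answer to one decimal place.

σ₀² = 46.9

For the Normal–Normal model with known σ², precisions add: τ_n = τ₀ + n/σ².
So 1/σ₀² = 1/2.9737 − 4/12.7 = 0.336281 − 0.314961 = 0.021320.
Hence σ₀² = 1/0.021320 ≈ 46.9.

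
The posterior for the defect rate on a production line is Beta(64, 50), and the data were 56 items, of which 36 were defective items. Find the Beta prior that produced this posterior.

Beta(28, 30)

Beta is conjugate to the binomial likelihood: posterior = Beta(α+s, β+f).
So α = 64 − 36 = 28 and β = 50 − 20 = 30.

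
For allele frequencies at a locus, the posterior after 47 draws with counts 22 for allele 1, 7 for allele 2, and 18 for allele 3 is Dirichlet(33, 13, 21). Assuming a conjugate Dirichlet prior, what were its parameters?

For a Dirichlet(α) prior with multinomial counts c, the posterior is Dirichlet(α + c) componentwise.
Subtract each count from the matching posterior parameter: 33−22=11, 13−7=6, 21−18=3.

Dirichlet(11, 6, 3)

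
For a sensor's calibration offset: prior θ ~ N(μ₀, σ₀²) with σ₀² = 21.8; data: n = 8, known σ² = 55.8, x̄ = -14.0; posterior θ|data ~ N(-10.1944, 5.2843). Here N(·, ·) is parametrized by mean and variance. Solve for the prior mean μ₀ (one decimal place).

μ₀ = 1.7

The posterior mean is a precision-weighted average: μ_n = (τ₀μ₀ + τ_data·x̄)/(τ₀+τ_data), with τ₀=1/σ₀² and τ_data=n/σ².
Here τ₀ = 1/21.8 = 0.045872 and τ_data = 8/55.8 = 0.143369, so τ_n = 0.189241.
Rearranging for μ₀: μ₀ = (μ_n·τ_n − τ_data·x̄)/τ₀ = (-10.1944·0.189241 − 0.143369·-14.0) / 0.045872 = 0.077968/0.045872 ≈ 1.7.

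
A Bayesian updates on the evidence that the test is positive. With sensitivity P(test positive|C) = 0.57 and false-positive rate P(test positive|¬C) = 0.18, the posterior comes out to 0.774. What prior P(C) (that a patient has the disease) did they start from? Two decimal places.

Bayes' rule in odds form gives O(C|E) = O(C)·[P(E|C)/P(E|¬C)], hence O(C) = O(C|E)/LR.
Posterior odds = 0.774/(1−0.774) = 3.4248. LR = 0.57/0.18 = 3.1667.
Prior odds = 3.4248/3.1667 = 1.0815, so P(C) = 1.0815/(1+1.0815) ≈ 0.52.

P(C) = 0.52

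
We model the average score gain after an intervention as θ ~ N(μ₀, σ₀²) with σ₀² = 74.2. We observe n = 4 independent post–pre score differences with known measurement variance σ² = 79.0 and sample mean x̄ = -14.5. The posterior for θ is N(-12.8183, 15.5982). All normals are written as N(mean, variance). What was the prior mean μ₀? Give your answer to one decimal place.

With known observation variance, the Normal–Normal posterior has precision τ_n = τ₀ + n/σ² and mean μ_n = (τ₀μ₀ + (n/σ²)x̄)/τ_n.
Here τ₀ = 1/74.2 = 0.013477 and τ_data = 4/79.0 = 0.050633, so τ_n = 0.064110.
Rearranging for μ₀: μ₀ = (μ_n·τ_n − τ_data·x̄)/τ₀ = (-12.8183·0.064110 − 0.050633·-14.5) / 0.013477 = -0.087603/0.013477 ≈ -6.5.

μ₀ = -6.5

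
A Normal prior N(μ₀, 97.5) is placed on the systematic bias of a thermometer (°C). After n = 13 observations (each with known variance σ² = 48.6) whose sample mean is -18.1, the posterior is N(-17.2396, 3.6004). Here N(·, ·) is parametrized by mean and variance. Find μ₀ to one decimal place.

With known observation variance, the Normal–Normal posterior has precision τ_n = τ₀ + n/σ² and mean μ_n = (τ₀μ₀ + (n/σ²)x̄)/τ_n.
Here τ₀ = 1/97.5 = 0.010256 and τ_data = 13/48.6 = 0.267490, so τ_n = 0.277746.
Rearranging for μ₀: μ₀ = (μ_n·τ_n − τ_data·x̄)/τ₀ = (-17.2396·0.277746 − 0.267490·-18.1) / 0.010256 = 0.053339/0.010256 ≈ 5.2.

μ₀ = 5.2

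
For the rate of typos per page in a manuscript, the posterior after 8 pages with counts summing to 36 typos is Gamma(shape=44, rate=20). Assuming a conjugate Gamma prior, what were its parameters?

Gamma–Poisson conjugacy: posterior shape = α + Σxᵢ, posterior rate = β + n.
So α = 44 − 36 = 8 and β = 20 − 8 = 12.

Gamma(shape=8, rate=12)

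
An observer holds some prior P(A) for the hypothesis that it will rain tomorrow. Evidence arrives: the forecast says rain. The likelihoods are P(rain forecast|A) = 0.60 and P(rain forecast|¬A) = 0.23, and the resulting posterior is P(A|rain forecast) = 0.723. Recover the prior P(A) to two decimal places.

P(A) = 0.50

Bayes' rule in odds form gives O(A|E) = O(A)·[P(E|A)/P(E|¬A)], hence O(A) = O(A|E)/LR.
Posterior odds = 0.723/(1−0.723) = 2.6101. LR = 0.60/0.23 = 2.6087.
Prior odds = 2.6101/2.6087 = 1.0005, so P(A) = 1.0005/(1+1.0005) ≈ 0.50.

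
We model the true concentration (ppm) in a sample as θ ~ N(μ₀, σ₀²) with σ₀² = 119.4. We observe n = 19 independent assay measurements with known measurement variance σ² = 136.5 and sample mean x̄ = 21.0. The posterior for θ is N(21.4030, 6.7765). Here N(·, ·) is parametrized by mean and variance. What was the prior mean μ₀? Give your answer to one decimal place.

With known observation variance, the Normal–Normal posterior has precision τ_n = τ₀ + n/σ² and mean μ_n = (τ₀μ₀ + (n/σ²)x̄)/τ_n.
Here τ₀ = 1/119.4 = 0.008375 and τ_data = 19/136.5 = 0.139194, so τ_n = 0.147569.
Rearranging for μ₀: μ₀ = (μ_n·τ_n − τ_data·x̄)/τ₀ = (21.4030·0.147569 − 0.139194·21.0) / 0.008375 = 0.235345/0.008375 ≈ 28.1.

μ₀ = 28.1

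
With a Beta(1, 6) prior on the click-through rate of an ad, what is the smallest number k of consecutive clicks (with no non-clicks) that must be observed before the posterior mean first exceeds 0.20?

k = 1

After k clicks and 0 non-clicks the posterior is Beta(1+k, 6), with mean (1+k)/(1+6+k).
Set (1+k)/(7+k) > 0.20 and solve: k > (0.20·7 − 1)/(1 − 0.20) = 0.500.
The smallest integer exceeding 0.500 is 1.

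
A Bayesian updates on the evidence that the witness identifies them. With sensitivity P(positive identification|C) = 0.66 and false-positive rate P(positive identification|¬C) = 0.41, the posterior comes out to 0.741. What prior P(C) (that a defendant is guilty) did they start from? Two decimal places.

P(C) = 0.64

In odds form, posterior odds = prior odds × likelihood ratio, so prior odds = posterior odds ÷ LR.
Posterior odds = 0.741/(1−0.741) = 2.8610. LR = 0.66/0.41 = 1.6098.
Prior odds = 2.8610/1.6098 = 1.7772, so P(C) = 1.7772/(1+1.7772) ≈ 0.64.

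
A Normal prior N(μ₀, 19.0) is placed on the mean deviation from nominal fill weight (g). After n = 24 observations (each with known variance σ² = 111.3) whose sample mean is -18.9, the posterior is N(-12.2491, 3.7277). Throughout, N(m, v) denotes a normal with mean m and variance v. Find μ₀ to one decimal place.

μ₀ = 15.0

The posterior mean is a precision-weighted average: μ_n = (τ₀μ₀ + τ_data·x̄)/(τ₀+τ_data), with τ₀=1/σ₀² and τ_data=n/σ².
Here τ₀ = 1/19.0 = 0.052632 and τ_data = 24/111.3 = 0.215633, so τ_n = 0.268265.
Rearranging for μ₀: μ₀ = (μ_n·τ_n − τ_data·x̄)/τ₀ = (-12.2491·0.268265 − 0.215633·-18.9) / 0.052632 = 0.789459/0.052632 ≈ 15.0.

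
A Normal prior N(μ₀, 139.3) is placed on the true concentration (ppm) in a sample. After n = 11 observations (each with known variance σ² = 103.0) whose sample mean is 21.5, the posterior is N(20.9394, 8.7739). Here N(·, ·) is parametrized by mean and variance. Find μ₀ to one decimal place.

μ₀ = 12.6

With known observation variance, the Normal–Normal posterior has precision τ_n = τ₀ + n/σ² and mean μ_n = (τ₀μ₀ + (n/σ²)x̄)/τ_n.
Here τ₀ = 1/139.3 = 0.007179 and τ_data = 11/103.0 = 0.106796, so τ_n = 0.113975.
Rearranging for μ₀: μ₀ = (μ_n·τ_n − τ_data·x̄)/τ₀ = (20.9394·0.113975 − 0.106796·21.5) / 0.007179 = 0.090454/0.007179 ≈ 12.6.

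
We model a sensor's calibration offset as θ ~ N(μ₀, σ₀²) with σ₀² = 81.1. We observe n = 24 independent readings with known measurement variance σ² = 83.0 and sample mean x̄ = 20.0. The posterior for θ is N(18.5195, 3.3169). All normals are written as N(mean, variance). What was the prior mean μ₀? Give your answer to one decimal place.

μ₀ = -16.2

With known observation variance, the Normal–Normal posterior has precision τ_n = τ₀ + n/σ² and mean μ_n = (τ₀μ₀ + (n/σ²)x̄)/τ_n.
Here τ₀ = 1/81.1 = 0.012330 and τ_data = 24/83.0 = 0.289157, so τ_n = 0.301487.
Rearranging for μ₀: μ₀ = (μ_n·τ_n − τ_data·x̄)/τ₀ = (18.5195·0.301487 − 0.289157·20.0) / 0.012330 = -0.199752/0.012330 ≈ -16.2.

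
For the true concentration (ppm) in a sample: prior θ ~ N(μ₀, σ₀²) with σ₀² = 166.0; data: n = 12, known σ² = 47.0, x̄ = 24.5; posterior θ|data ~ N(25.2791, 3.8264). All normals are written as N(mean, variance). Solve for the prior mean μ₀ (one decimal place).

μ₀ = 58.3

The posterior mean is a precision-weighted average: μ_n = (τ₀μ₀ + τ_data·x̄)/(τ₀+τ_data), with τ₀=1/σ₀² and τ_data=n/σ².
Here τ₀ = 1/166.0 = 0.006024 and τ_data = 12/47.0 = 0.255319, so τ_n = 0.261343.
Rearranging for μ₀: μ₀ = (μ_n·τ_n − τ_data·x̄)/τ₀ = (25.2791·0.261343 − 0.255319·24.5) / 0.006024 = 0.351200/0.006024 ≈ 58.3.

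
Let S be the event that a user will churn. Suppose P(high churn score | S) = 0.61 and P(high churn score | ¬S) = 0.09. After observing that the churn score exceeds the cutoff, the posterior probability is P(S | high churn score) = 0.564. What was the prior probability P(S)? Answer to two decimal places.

In odds form, posterior odds = prior odds × likelihood ratio, so prior odds = posterior odds ÷ LR.
Posterior odds = 0.564/(1−0.564) = 1.2936. LR = 0.61/0.09 = 6.7778.
Prior odds = 1.2936/6.7778 = 0.1909, so P(S) = 0.1909/(1+0.1909) ≈ 0.16.

P(S) = 0.16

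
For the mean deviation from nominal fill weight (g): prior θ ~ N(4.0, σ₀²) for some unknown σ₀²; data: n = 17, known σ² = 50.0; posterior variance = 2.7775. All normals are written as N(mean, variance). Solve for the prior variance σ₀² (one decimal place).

σ₀² = 49.9

Posterior precision equals prior precision plus data precision: 1/σ_n² = 1/σ₀² + n/σ².
So 1/σ₀² = 1/2.7775 − 17/50.0 = 0.360036 − 0.340000 = 0.020036.
Hence σ₀² = 1/0.020036 ≈ 49.9.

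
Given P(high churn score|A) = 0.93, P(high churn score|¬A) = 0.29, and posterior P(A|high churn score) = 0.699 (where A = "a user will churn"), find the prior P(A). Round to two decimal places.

P(A) = 0.42

In odds form, posterior odds = prior odds × likelihood ratio, so prior odds = posterior odds ÷ LR.
Posterior odds = 0.699/(1−0.699) = 2.3223. LR = 0.93/0.29 = 3.2069.
Prior odds = 2.3223/3.2069 = 0.7242, so P(A) = 0.7242/(1+0.7242) ≈ 0.42.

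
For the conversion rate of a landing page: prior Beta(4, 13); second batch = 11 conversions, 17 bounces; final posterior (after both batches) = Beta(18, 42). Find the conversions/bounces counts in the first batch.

Because Beta–binomial updating is additive in the counts, the combined data contributed (α_post−α_prior, β_post−β_prior) successes and failures.
Total across both batches: 18−4=14 conversions, 42−13=29 bounces.
Subtract the second batch: 14−11=3 conversions and 29−17=12 bounces.

3 conversions and 12 bounces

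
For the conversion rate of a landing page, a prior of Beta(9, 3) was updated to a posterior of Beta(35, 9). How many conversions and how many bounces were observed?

Under Beta–binomial conjugacy the posterior parameters are (a+s, b+f).
Match parameters: s=35−9=26, f=9−3=6.

26 conversions and 6 bounces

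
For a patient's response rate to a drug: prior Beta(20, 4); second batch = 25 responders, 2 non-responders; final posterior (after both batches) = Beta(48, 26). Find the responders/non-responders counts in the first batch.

Sequential conjugate updates are equivalent to a single update on the pooled data, so total successes = posterior α − prior α and total failures = posterior β − prior β.
Total across both batches: 48−20=28 responders, 26−4=22 non-responders.
Subtract the second batch: 28−25=3 responders and 22−2=20 non-responders.

3 responders and 20 non-responders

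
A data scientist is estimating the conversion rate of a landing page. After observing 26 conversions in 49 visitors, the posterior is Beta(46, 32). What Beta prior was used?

Under Beta–binomial conjugacy the posterior parameters are (α+s, β+f).
So α = 46 − 26 = 20 and β = 32 − 23 = 9.

Beta(20, 9)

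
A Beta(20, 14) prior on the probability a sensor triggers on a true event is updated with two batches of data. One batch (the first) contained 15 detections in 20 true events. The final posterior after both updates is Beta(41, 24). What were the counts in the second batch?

Sequential conjugate updates are equivalent to a single update on the pooled data, so total successes = posterior α − prior α and total failures = posterior β − prior β.
Total across both batches: 41−20=21 detections, 24−14=10 misses.
Subtract the first batch: 21−15=6 detections and 10−5=5 misses.

6 detections and 5 misses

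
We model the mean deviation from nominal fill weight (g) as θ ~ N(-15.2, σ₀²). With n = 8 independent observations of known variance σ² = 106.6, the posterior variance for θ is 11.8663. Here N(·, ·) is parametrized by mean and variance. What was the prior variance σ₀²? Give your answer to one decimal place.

σ₀² = 108.4

Posterior precision equals prior precision plus data precision: 1/σ_n² = 1/σ₀² + n/σ².
So 1/σ₀² = 1/11.8663 − 8/106.6 = 0.084272 − 0.075047 = 0.009225.
Hence σ₀² = 1/0.009225 ≈ 108.4.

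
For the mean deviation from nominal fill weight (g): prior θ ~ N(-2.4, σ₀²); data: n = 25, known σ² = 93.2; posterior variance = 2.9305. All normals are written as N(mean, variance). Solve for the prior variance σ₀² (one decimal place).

For the Normal–Normal model with known σ², precisions add: τ_n = τ₀ + n/σ².
So 1/σ₀² = 1/2.9305 − 25/93.2 = 0.341239 − 0.268240 = 0.072999.
Hence σ₀² = 1/0.072999 ≈ 13.7.

σ₀² = 13.7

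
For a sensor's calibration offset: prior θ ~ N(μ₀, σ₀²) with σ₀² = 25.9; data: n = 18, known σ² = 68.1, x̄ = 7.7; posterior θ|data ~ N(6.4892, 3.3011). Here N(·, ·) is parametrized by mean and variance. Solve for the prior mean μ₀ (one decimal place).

With known observation variance, the Normal–Normal posterior has precision τ_n = τ₀ + n/σ² and mean μ_n = (τ₀μ₀ + (n/σ²)x̄)/τ_n.
Here τ₀ = 1/25.9 = 0.038610 and τ_data = 18/68.1 = 0.264317, so τ_n = 0.302927.
Rearranging for μ₀: μ₀ = (μ_n·τ_n − τ_data·x̄)/τ₀ = (6.4892·0.302927 − 0.264317·7.7) / 0.038610 = -0.069487/0.038610 ≈ -1.8.

μ₀ = -1.8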